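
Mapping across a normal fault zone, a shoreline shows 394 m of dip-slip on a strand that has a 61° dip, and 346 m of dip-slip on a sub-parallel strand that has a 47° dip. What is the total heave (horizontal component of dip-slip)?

427 m

heave_A = 394 × cos(61°) = 191 m
heave_B = 346 × cos(47°) = 236 m
total = 191 + 236 = 427 m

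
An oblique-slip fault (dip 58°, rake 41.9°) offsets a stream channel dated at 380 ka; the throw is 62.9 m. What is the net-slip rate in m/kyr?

dip-slip = throw / sin(dip) = 62.9 / sin(58°) = 74.17 m
net slip = dip-slip / sin(rake) = 74.17 / sin(41.9°) = 111.1 m
rate = 111.1 m / 380 ka = 0.000292 m/yr = 0.292 m/kyr

0.292 m/kyr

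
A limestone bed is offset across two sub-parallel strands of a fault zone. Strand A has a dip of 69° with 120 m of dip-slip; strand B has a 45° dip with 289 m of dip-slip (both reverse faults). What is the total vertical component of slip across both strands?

throw_A = 120 × sin(69°) = 112 m
throw_B = 289 × sin(45°) = 204.4 m
total = 112 + 204.4 = 316 m

316 m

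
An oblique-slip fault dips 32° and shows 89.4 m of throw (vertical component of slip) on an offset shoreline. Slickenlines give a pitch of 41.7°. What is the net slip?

dip-slip = throw / sin(dip) = 89.4 / sin(32°) = 168.7 m
net slip = dip-slip / sin(rake) = 168.7 / sin(41.7°) = 254 m

254 m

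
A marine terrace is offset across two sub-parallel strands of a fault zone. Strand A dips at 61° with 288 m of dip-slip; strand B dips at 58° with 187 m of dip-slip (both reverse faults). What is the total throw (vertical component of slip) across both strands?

throw_A = 288 × sin(61°) = 251.9 m
throw_B = 187 × sin(58°) = 158.6 m
total = 251.9 + 158.6 = 410 m

410 m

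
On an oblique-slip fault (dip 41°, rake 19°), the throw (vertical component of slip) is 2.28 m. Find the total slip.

dip-slip = throw / sin(dip) = 2.28 / sin(41°) = 3.475 m
net slip = dip-slip / sin(rake) = 3.475 / sin(19°) = 10.7 m

10.7 m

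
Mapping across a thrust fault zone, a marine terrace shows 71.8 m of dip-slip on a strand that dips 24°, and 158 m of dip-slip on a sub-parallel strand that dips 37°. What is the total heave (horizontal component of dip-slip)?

192 m

heave_A = 71.8 × cos(24°) = 65.59 m
heave_B = 158 × cos(37°) = 126.2 m
total = 65.59 + 126.2 = 192 m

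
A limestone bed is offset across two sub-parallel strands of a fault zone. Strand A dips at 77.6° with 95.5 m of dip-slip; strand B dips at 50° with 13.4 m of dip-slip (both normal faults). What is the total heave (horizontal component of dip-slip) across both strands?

29.1 m

heave_A = 95.5 × cos(77.6°) = 20.51 m
heave_B = 13.4 × cos(50°) = 8.613 m
total = 20.51 + 8.613 = 29.1 m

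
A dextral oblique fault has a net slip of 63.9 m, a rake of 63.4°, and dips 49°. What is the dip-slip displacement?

57.1 m

dip-slip = net slip × sin(rake) = 63.9 m × sin(63.4°) = 57.1 m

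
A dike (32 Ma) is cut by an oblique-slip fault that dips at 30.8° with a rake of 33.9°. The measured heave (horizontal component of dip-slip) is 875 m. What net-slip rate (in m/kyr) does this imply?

dip-slip = heave / cos(dip) = 875 / cos(30.8°) = 1019 m
net slip = dip-slip / sin(rake) = 1019 / sin(33.9°) = 1826 m
rate = 1826 m / 32 Ma = 0.0000571 m/yr = 0.0571 m/kyr

0.0571 m/kyr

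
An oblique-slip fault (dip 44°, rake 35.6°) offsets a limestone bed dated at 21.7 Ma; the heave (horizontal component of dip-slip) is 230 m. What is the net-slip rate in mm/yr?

0.0253 mm/yr

dip-slip = heave / cos(dip) = 230 / cos(44°) = 319.7 m
net slip = dip-slip / sin(rake) = 319.7 / sin(35.6°) = 549.3 m
rate = 549.3 m / 21.7 Ma = 0.0000253 m/yr = 0.0253 mm/yr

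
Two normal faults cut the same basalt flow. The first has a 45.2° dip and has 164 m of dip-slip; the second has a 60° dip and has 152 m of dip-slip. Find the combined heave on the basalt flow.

heave_A = 164 × cos(45.2°) = 115.6 m
heave_B = 152 × cos(60°) = 76 m
total = 115.6 + 76 = 192 m

192 m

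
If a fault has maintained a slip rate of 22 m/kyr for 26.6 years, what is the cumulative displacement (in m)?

slip = rate × time = 22 m/kyr × 26.6 years = 0.585 m

0.585 m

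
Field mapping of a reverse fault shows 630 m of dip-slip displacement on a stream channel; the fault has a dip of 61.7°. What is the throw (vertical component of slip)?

throw = dip-slip × sin(dip) = 630 m × sin(61.7°) = 555 m

555 m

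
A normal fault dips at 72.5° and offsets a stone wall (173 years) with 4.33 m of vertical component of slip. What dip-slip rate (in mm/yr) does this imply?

26.2 mm/yr

dip-slip = throw / sin(dip) = 4.33 m / sin(72.5°) = 4.540 m
rate = 4.540 m / 173 years = 0.0262 m/yr = 26.2 mm/yr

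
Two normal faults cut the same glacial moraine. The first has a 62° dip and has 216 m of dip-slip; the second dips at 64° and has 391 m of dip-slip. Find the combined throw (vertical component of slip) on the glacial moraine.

542 m

throw_A = 216 × sin(62°) = 190.7 m
throw_B = 391 × sin(64°) = 351.4 m
total = 190.7 + 351.4 = 542 m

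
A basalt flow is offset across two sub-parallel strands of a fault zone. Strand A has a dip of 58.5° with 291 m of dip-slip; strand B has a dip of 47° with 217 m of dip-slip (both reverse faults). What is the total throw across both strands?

407 m

throw_A = 291 × sin(58.5°) = 248.1 m
throw_B = 217 × sin(47°) = 158.7 m
total = 248.1 + 158.7 = 407 m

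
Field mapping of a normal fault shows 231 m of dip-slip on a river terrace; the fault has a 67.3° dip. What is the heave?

89.1 m

heave = dip-slip × cos(dip) = 231 m × cos(67.3°) = 89.1 m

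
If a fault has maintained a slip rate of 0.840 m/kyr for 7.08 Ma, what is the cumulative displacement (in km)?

slip = rate × time = 0.840 m/kyr × 7.08 Ma = 5950 m = 5.95 km

5.95 km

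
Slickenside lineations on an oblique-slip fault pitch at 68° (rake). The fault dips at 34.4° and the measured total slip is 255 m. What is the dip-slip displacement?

236 m

dip-slip = net slip × sin(rake) = 255 m × sin(68°) = 236 m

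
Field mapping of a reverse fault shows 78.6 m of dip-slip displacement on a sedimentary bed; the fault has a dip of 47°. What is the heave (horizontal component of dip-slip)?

heave = dip-slip × cos(dip) = 78.6 m × cos(47°) = 53.6 m

53.6 m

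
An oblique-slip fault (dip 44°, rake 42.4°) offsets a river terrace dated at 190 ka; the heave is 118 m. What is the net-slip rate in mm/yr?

1.28 mm/yr

dip-slip = heave / cos(dip) = 118 / cos(44°) = 164 m
net slip = dip-slip / sin(rake) = 164 / sin(42.4°) = 243.3 m
rate = 243.3 m / 190 ka = 0.00128 m/yr = 1.28 mm/yr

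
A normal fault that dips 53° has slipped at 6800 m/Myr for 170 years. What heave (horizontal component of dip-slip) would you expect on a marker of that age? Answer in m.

0.696 m

dip-slip = rate × time = 6800 m/Myr × 170 years = 1.156 m
heave = dip-slip × cos(dip) = 1.156 × cos(53°) = 0.696 m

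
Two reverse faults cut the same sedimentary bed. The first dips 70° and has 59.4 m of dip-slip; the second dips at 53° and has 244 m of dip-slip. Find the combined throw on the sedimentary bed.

251 m

throw_A = 59.4 × sin(70°) = 55.82 m
throw_B = 244 × sin(53°) = 194.9 m
total = 55.82 + 194.9 = 251 m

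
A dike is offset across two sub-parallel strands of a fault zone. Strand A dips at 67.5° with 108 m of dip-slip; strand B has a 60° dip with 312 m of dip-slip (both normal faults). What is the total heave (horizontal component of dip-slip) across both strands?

heave_A = 108 × cos(67.5°) = 41.33 m
heave_B = 312 × cos(60°) = 156 m
total = 41.33 + 156 = 197 m

197 m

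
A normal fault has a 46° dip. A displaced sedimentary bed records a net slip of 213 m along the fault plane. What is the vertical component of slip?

153 m

throw = dip-slip × sin(dip) = 213 m × sin(46°) = 153 m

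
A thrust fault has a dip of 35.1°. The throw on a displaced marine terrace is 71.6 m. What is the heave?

heave = throw / tan(dip) = 71.6 / tan(35.1°) = 102 m

102 m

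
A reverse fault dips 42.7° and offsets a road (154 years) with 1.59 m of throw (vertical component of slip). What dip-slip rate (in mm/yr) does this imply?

dip-slip = throw / sin(dip) = 1.59 m / sin(42.7°) = 2.345 m
rate = 2.345 m / 154 years = 0.0152 m/yr = 15.2 mm/yr

15.2 mm/yr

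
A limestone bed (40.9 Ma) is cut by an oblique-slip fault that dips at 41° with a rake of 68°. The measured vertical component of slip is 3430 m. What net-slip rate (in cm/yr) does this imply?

0.0138 cm/yr

dip-slip = throw / sin(dip) = 3430 / sin(41°) = 5228 m
net slip = dip-slip / sin(rake) = 5228 / sin(68°) = 5639 m
rate = 5639 m / 40.9 Ma = 0.000138 m/yr = 0.0138 cm/yr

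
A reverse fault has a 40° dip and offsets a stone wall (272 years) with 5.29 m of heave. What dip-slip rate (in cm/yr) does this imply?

dip-slip = heave / cos(dip) = 5.29 m / cos(40°) = 6.906 m
rate = 6.906 m / 272 years = 0.0254 m/yr = 2.54 cm/yr

2.54 cm/yr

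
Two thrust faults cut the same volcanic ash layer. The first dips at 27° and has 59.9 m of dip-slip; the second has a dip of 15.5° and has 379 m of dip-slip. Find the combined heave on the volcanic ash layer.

heave_A = 59.9 × cos(27°) = 53.37 m
heave_B = 379 × cos(15.5°) = 365.2 m
total = 53.37 + 365.2 = 419 m

419 m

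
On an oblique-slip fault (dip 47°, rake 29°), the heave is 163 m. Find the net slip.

dip-slip = heave / cos(dip) = 163 / cos(47°) = 239 m
net slip = dip-slip / sin(rake) = 239 / sin(29°) = 493 m

493 m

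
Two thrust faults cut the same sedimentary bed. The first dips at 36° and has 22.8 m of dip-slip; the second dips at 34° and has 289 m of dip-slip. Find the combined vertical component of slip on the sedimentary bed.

175 m

throw_A = 22.8 × sin(36°) = 13.40 m
throw_B = 289 × sin(34°) = 161.6 m
total = 13.40 + 161.6 = 175 m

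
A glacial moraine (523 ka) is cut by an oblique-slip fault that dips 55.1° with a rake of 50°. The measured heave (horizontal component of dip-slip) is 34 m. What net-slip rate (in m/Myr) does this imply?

148 m/Myr

dip-slip = heave / cos(dip) = 34 / cos(55.1°) = 59.43 m
net slip = dip-slip / sin(rake) = 59.43 / sin(50°) = 77.57 m
rate = 77.57 m / 523 ka = 0.000148 m/yr = 148 m/Myr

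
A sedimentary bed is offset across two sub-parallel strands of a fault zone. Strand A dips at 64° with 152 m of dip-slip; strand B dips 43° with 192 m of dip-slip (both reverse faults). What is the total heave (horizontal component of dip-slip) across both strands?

heave_A = 152 × cos(64°) = 66.63 m
heave_B = 192 × cos(43°) = 140.4 m
total = 66.63 + 140.4 = 207 m

207 m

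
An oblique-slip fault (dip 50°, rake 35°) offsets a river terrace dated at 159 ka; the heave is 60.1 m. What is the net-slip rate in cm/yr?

0.103 cm/yr

dip-slip = heave / cos(dip) = 60.1 / cos(50°) = 93.50 m
net slip = dip-slip / sin(rake) = 93.50 / sin(35°) = 163 m
rate = 163 m / 159 ka = 0.00103 m/yr = 0.103 cm/yr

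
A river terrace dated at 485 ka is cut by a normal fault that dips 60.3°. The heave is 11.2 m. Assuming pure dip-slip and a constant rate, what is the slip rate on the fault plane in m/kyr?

dip-slip = heave / cos(dip) = 11.2 m / cos(60.3°) = 22.61 m
rate = 22.61 m / 485 ka = 0.0000466 m/yr = 0.0466 m/kyr

0.0466 m/kyr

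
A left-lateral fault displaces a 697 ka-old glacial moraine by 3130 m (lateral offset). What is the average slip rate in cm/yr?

rate = 3130 m / 697 ka = 0.00449 m/yr = 0.449 cm/yr

0.449 cm/yr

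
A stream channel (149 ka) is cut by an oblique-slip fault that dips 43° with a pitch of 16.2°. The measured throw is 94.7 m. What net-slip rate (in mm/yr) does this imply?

3.34 mm/yr

dip-slip = throw / sin(dip) = 94.7 / sin(43°) = 138.9 m
net slip = dip-slip / sin(rake) = 138.9 / sin(16.2°) = 497.7 m
rate = 497.7 m / 149 ka = 0.00334 m/yr = 3.34 mm/yr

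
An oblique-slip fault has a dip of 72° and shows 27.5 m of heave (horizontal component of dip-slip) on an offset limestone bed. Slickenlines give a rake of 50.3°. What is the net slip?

dip-slip = heave / cos(dip) = 27.5 / cos(72°) = 88.99 m
net slip = dip-slip / sin(rake) = 88.99 / sin(50.3°) = 116 m

116 m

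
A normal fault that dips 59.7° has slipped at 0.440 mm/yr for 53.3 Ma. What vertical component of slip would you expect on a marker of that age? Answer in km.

20.2 km

dip-slip = rate × time = 0.440 mm/yr × 53.3 Ma = 23450 m
throw = dip-slip × sin(dip) = 23450 × sin(59.7°) = 20200 m = 20.2 km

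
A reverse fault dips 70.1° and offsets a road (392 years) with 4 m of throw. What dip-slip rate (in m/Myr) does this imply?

10900 m/Myr

dip-slip = throw / sin(dip) = 4 m / sin(70.1°) = 4.254 m
rate = 4.254 m / 392 years = 0.0109 m/yr = 10900 m/Myr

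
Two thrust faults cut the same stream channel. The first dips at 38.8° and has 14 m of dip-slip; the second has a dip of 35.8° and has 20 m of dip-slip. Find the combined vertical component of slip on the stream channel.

throw_A = 14 × sin(38.8°) = 8.772 m
throw_B = 20 × sin(35.8°) = 11.70 m
total = 8.772 + 11.70 = 20.5 m

20.5 m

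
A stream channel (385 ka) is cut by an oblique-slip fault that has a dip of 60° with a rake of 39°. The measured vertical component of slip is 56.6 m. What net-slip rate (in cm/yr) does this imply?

0.0270 cm/yr

dip-slip = throw / sin(dip) = 56.6 / sin(60°) = 65.36 m
net slip = dip-slip / sin(rake) = 65.36 / sin(39°) = 103.9 m
rate = 103.9 m / 385 ka = 0.000270 m/yr = 0.0270 cm/yr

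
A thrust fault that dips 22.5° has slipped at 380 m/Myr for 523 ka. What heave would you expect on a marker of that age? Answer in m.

dip-slip = rate × time = 380 m/Myr × 523 ka = 198.7 m
heave = dip-slip × cos(dip) = 198.7 × cos(22.5°) = 184 m

184 m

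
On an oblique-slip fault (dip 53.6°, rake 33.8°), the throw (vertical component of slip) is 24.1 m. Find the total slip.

53.8 m

dip-slip = throw / sin(dip) = 24.1 / sin(53.6°) = 29.94 m
net slip = dip-slip / sin(rake) = 29.94 / sin(33.8°) = 53.8 m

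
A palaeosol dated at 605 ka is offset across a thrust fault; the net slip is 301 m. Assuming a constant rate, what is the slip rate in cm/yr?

rate = 301 m / 605 ka = 0.000498 m/yr = 0.0498 cm/yr

0.0498 cm/yr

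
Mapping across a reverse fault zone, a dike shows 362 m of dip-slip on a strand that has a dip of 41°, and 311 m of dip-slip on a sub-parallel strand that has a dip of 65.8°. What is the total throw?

521 m

throw_A = 362 × sin(41°) = 237.5 m
throw_B = 311 × sin(65.8°) = 283.7 m
total = 237.5 + 283.7 = 521 m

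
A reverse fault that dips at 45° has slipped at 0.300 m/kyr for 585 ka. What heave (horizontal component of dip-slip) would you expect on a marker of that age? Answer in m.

124 m

dip-slip = rate × time = 0.300 m/kyr × 585 ka = 175.5 m
heave = dip-slip × cos(dip) = 175.5 × cos(45°) = 124 m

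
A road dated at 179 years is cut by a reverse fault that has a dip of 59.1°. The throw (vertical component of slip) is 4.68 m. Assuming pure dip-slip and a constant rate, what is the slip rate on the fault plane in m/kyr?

dip-slip = throw / sin(dip) = 4.68 m / sin(59.1°) = 5.454 m
rate = 5.454 m / 179 years = 0.0305 m/yr = 30.5 m/kyr

30.5 m/kyr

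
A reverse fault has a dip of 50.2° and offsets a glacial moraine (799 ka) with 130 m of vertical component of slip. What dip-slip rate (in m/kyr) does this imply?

dip-slip = throw / sin(dip) = 130 m / sin(50.2°) = 169.2 m
rate = 169.2 m / 799 ka = 0.000212 m/yr = 0.212 m/kyr

0.212 m/kyr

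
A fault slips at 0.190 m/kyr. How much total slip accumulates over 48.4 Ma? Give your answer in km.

9.20 km

slip = rate × time = 0.190 m/kyr × 48.4 Ma = 9200 m = 9.20 km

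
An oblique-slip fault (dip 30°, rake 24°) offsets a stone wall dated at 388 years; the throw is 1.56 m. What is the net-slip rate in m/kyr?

dip-slip = throw / sin(dip) = 1.56 / sin(30°) = 3.120 m
net slip = dip-slip / sin(rake) = 3.120 / sin(24°) = 7.671 m
rate = 7.671 m / 388 years = 0.0198 m/yr = 19.8 m/kyr

19.8 m/kyr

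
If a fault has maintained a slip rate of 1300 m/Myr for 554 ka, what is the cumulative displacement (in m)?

720 m

slip = rate × time = 1300 m/Myr × 554 ka = 720 m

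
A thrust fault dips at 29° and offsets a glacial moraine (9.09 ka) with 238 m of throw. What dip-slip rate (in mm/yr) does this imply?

dip-slip = throw / sin(dip) = 238 m / sin(29°) = 490.9 m
rate = 490.9 m / 9.09 ka = 0.0540 m/yr = 54 mm/yr

54 mm/yr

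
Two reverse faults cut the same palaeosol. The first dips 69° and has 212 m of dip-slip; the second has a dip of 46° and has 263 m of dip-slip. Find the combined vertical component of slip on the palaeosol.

387 m

throw_A = 212 × sin(69°) = 197.9 m
throw_B = 263 × sin(46°) = 189.2 m
total = 197.9 + 189.2 = 387 m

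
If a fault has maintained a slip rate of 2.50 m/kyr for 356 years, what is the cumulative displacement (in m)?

slip = rate × time = 2.50 m/kyr × 356 years = 0.890 m

0.890 m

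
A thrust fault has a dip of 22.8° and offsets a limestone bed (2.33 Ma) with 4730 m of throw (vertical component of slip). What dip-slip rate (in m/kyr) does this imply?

dip-slip = throw / sin(dip) = 4730 m / sin(22.8°) = 12210 m
rate = 12210 m / 2.33 Ma = 0.00524 m/yr = 5.24 m/kyr

5.24 m/kyr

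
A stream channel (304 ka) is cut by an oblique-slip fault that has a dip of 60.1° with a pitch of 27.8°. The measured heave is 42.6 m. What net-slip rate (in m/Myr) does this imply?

603 m/Myr

dip-slip = heave / cos(dip) = 42.6 / cos(60.1°) = 85.46 m
net slip = dip-slip / sin(rake) = 85.46 / sin(27.8°) = 183.2 m
rate = 183.2 m / 304 ka = 0.000603 m/yr = 603 m/Myr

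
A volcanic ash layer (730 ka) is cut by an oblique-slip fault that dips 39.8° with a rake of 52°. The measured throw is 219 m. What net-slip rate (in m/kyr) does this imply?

0.595 m/kyr

dip-slip = throw / sin(dip) = 219 / sin(39.8°) = 342.1 m
net slip = dip-slip / sin(rake) = 342.1 / sin(52°) = 434.2 m
rate = 434.2 m / 730 ka = 0.000595 m/yr = 0.595 m/kyr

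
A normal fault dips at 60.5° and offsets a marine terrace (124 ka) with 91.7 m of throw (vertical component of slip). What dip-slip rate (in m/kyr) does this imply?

dip-slip = throw / sin(dip) = 91.7 m / sin(60.5°) = 105.4 m
rate = 105.4 m / 124 ka = 0.000850 m/yr = 0.850 m/kyr

0.850 m/kyr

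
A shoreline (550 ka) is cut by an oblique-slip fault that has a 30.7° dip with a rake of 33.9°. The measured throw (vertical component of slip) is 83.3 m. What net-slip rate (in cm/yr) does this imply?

dip-slip = throw / sin(dip) = 83.3 / sin(30.7°) = 163.2 m
net slip = dip-slip / sin(rake) = 163.2 / sin(33.9°) = 292.5 m
rate = 292.5 m / 550 ka = 0.000532 m/yr = 0.0532 cm/yr

0.0532 cm/yr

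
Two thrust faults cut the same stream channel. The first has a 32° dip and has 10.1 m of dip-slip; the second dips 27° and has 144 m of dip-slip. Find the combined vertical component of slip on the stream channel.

throw_A = 10.1 × sin(32°) = 5.352 m
throw_B = 144 × sin(27°) = 65.37 m
total = 5.352 + 65.37 = 70.7 m

70.7 m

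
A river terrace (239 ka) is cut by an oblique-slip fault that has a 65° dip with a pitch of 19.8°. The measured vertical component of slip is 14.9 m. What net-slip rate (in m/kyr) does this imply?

dip-slip = throw / sin(dip) = 14.9 / sin(65°) = 16.44 m
net slip = dip-slip / sin(rake) = 16.44 / sin(19.8°) = 48.53 m
rate = 48.53 m / 239 ka = 0.000203 m/yr = 0.203 m/kyr

0.203 m/kyr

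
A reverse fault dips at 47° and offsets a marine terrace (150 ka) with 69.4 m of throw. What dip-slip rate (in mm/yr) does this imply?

0.633 mm/yr

dip-slip = throw / sin(dip) = 69.4 m / sin(47°) = 94.89 m
rate = 94.89 m / 150 ka = 0.000633 m/yr = 0.633 mm/yr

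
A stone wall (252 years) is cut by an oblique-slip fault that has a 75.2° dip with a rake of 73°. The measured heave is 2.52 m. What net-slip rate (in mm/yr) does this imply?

40.9 mm/yr

dip-slip = heave / cos(dip) = 2.52 / cos(75.2°) = 9.865 m
net slip = dip-slip / sin(rake) = 9.865 / sin(73°) = 10.32 m
rate = 10.32 m / 252 years = 0.0409 m/yr = 40.9 mm/yr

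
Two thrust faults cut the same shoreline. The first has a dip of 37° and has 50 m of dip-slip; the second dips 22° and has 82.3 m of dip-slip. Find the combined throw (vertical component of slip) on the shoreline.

throw_A = 50 × sin(37°) = 30.09 m
throw_B = 82.3 × sin(22°) = 30.83 m
total = 30.09 + 30.83 = 60.9 m

60.9 m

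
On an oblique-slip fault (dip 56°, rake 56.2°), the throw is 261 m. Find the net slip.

dip-slip = throw / sin(dip) = 261 / sin(56°) = 314.8 m
net slip = dip-slip / sin(rake) = 314.8 / sin(56.2°) = 379 m

379 m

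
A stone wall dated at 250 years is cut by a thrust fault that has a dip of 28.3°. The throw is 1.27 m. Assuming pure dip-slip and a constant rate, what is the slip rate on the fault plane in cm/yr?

dip-slip = throw / sin(dip) = 1.27 m / sin(28.3°) = 2.679 m
rate = 2.679 m / 250 years = 0.0107 m/yr = 1.07 cm/yr

1.07 cm/yr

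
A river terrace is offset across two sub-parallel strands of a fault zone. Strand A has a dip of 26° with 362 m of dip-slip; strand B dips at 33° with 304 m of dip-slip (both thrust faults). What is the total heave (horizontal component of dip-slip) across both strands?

heave_A = 362 × cos(26°) = 325.4 m
heave_B = 304 × cos(33°) = 255 m
total = 325.4 + 255 = 580 m

580 m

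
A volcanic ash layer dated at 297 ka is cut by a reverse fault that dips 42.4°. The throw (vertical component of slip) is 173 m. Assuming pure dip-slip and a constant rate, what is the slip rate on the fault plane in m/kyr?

dip-slip = throw / sin(dip) = 173 m / sin(42.4°) = 256.6 m
rate = 256.6 m / 297 ka = 0.000864 m/yr = 0.864 m/kyr

0.864 m/kyr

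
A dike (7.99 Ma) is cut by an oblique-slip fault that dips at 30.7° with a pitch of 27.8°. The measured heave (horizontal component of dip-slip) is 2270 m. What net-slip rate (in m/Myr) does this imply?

708 m/Myr

dip-slip = heave / cos(dip) = 2270 / cos(30.7°) = 2640 m
net slip = dip-slip / sin(rake) = 2640 / sin(27.8°) = 5661 m
rate = 5661 m / 7.99 Ma = 0.000708 m/yr = 708 m/Myr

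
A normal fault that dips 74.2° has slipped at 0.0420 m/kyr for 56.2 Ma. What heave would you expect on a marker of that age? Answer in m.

dip-slip = rate × time = 0.0420 m/kyr × 56.2 Ma = 2360 m
heave = dip-slip × cos(dip) = 2360 × cos(74.2°) = 643 m

643 m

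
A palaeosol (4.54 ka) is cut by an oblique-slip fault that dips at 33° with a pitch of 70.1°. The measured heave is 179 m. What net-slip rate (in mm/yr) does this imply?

50 mm/yr

dip-slip = heave / cos(dip) = 179 / cos(33°) = 213.4 m
net slip = dip-slip / sin(rake) = 213.4 / sin(70.1°) = 227 m
rate = 227 m / 4.54 ka = 0.0500 m/yr = 50 mm/yr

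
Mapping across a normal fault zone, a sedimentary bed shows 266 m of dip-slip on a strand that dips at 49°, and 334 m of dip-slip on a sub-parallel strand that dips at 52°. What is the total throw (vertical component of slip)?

throw_A = 266 × sin(49°) = 200.8 m
throw_B = 334 × sin(52°) = 263.2 m
total = 200.8 + 263.2 = 464 m

464 m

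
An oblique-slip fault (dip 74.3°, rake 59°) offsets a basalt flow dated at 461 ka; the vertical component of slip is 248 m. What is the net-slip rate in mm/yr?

dip-slip = throw / sin(dip) = 248 / sin(74.3°) = 257.6 m
net slip = dip-slip / sin(rake) = 257.6 / sin(59°) = 300.5 m
rate = 300.5 m / 461 ka = 0.000652 m/yr = 0.652 mm/yr

0.652 mm/yr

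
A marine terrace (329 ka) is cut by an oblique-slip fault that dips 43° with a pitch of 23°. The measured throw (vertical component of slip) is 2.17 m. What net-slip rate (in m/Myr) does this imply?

dip-slip = throw / sin(dip) = 2.17 / sin(43°) = 3.182 m
net slip = dip-slip / sin(rake) = 3.182 / sin(23°) = 8.143 m
rate = 8.143 m / 329 ka = 0.0000248 m/yr = 24.8 m/Myr

24.8 m/Myr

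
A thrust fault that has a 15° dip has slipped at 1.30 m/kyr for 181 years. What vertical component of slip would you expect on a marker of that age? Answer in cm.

dip-slip = rate × time = 1.30 m/kyr × 181 years = 0.2353 m
throw = dip-slip × sin(dip) = 0.2353 × sin(15°) = 0.0609 m = 6.09 cm

6.09 cm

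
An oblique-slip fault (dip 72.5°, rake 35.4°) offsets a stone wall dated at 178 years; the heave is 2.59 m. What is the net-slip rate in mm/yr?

dip-slip = heave / cos(dip) = 2.59 / cos(72.5°) = 8.613 m
net slip = dip-slip / sin(rake) = 8.613 / sin(35.4°) = 14.87 m
rate = 14.87 m / 178 years = 0.0835 m/yr = 83.5 mm/yr

83.5 mm/yr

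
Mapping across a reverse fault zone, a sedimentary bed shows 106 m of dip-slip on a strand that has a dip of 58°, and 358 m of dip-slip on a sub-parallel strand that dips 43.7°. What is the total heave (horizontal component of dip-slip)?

heave_A = 106 × cos(58°) = 56.17 m
heave_B = 358 × cos(43.7°) = 258.8 m
total = 56.17 + 258.8 = 315 m

315 m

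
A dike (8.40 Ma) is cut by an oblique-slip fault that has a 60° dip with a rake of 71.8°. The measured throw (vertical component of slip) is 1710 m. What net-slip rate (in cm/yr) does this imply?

0.0247 cm/yr

dip-slip = throw / sin(dip) = 1710 / sin(60°) = 1975 m
net slip = dip-slip / sin(rake) = 1975 / sin(71.8°) = 2079 m
rate = 2079 m / 8.40 Ma = 0.000247 m/yr = 0.0247 cm/yr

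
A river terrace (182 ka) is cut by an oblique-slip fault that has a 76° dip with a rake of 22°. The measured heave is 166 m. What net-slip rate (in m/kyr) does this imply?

10.1 m/kyr

dip-slip = heave / cos(dip) = 166 / cos(76°) = 686.2 m
net slip = dip-slip / sin(rake) = 686.2 / sin(22°) = 1832 m
rate = 1832 m / 182 ka = 0.0101 m/yr = 10.1 m/kyr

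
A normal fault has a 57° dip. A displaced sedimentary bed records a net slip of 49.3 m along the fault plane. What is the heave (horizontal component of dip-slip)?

26.9 m

heave = dip-slip × cos(dip) = 49.3 m × cos(57°) = 26.9 m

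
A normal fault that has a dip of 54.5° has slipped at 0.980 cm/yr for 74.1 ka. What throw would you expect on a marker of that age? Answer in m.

591 m

dip-slip = rate × time = 0.980 cm/yr × 74.1 ka = 726.2 m
throw = dip-slip × sin(dip) = 726.2 × sin(54.5°) = 591 m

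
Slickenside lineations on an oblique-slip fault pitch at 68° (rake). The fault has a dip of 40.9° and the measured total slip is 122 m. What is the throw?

dip-slip = net slip × sin(rake) = 122 m × sin(68°) = 113.1 m
throw = dip-slip × sin(dip) = 113.1 × sin(40.9°) = 74.1 m

74.1 m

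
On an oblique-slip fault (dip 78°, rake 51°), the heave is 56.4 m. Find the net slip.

349 m

dip-slip = heave / cos(dip) = 56.4 / cos(78°) = 271.3 m
net slip = dip-slip / sin(rake) = 271.3 / sin(51°) = 349 m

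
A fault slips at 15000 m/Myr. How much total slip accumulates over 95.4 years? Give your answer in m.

slip = rate × time = 15000 m/Myr × 95.4 years = 1.43 m

1.43 m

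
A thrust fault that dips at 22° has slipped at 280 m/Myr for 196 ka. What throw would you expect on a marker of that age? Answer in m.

dip-slip = rate × time = 280 m/Myr × 196 ka = 54.88 m
throw = dip-slip × sin(dip) = 54.88 × sin(22°) = 20.6 m

20.6 m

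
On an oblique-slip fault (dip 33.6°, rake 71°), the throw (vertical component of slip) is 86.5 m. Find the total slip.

165 m

dip-slip = throw / sin(dip) = 86.5 / sin(33.6°) = 156.3 m
net slip = dip-slip / sin(rake) = 156.3 / sin(71°) = 165 m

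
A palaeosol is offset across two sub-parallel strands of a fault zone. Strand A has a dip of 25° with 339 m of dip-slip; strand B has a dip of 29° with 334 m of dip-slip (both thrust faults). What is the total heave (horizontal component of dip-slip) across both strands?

heave_A = 339 × cos(25°) = 307.2 m
heave_B = 334 × cos(29°) = 292.1 m
total = 307.2 + 292.1 = 599 m

599 m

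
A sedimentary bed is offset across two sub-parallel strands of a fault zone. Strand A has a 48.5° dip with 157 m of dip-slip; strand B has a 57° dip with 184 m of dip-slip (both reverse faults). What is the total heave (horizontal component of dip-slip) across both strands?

204 m

heave_A = 157 × cos(48.5°) = 104 m
heave_B = 184 × cos(57°) = 100.2 m
total = 104 + 100.2 = 204 m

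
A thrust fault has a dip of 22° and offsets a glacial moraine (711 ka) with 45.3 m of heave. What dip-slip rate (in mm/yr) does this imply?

dip-slip = heave / cos(dip) = 45.3 m / cos(22°) = 48.86 m
rate = 48.86 m / 711 ka = 0.0000687 m/yr = 0.0687 mm/yr

0.0687 mm/yr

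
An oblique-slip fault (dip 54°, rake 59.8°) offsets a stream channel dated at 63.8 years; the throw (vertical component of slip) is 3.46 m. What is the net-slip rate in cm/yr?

7.76 cm/yr

dip-slip = throw / sin(dip) = 3.46 / sin(54°) = 4.277 m
net slip = dip-slip / sin(rake) = 4.277 / sin(59.8°) = 4.948 m
rate = 4.948 m / 63.8 years = 0.0776 m/yr = 7.76 cm/yr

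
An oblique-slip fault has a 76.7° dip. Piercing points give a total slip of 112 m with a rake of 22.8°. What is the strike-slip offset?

strike-slip = net slip × cos(rake) = 112 m × cos(22.8°) = 103 m

103 m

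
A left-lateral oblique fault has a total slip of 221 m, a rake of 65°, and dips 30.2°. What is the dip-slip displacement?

200 m

dip-slip = net slip × sin(rake) = 221 m × sin(65°) = 200 m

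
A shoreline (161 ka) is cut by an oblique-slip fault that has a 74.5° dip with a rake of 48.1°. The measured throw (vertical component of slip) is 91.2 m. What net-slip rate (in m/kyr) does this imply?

0.790 m/kyr

dip-slip = throw / sin(dip) = 91.2 / sin(74.5°) = 94.64 m
net slip = dip-slip / sin(rake) = 94.64 / sin(48.1°) = 127.2 m
rate = 127.2 m / 161 ka = 0.000790 m/yr = 0.790 m/kyr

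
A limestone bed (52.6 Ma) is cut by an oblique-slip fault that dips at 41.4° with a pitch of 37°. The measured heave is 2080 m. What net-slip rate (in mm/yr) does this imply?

0.0876 mm/yr

dip-slip = heave / cos(dip) = 2080 / cos(41.4°) = 2773 m
net slip = dip-slip / sin(rake) = 2773 / sin(37°) = 4608 m
rate = 4608 m / 52.6 Ma = 0.0000876 m/yr = 0.0876 mm/yr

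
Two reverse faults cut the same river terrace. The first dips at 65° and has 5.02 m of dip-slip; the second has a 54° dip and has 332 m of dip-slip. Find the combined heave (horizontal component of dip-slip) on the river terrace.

heave_A = 5.02 × cos(65°) = 2.122 m
heave_B = 332 × cos(54°) = 195.1 m
total = 2.122 + 195.1 = 197 m

197 m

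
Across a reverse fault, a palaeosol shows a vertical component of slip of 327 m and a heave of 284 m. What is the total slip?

433 m

net slip = √(throw² + heave²) = √(327² + 284²) = 433 m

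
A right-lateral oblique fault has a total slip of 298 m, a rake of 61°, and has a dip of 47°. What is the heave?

178 m

dip-slip = net slip × sin(rake) = 298 m × sin(61°) = 260.6 m
heave = dip-slip × cos(dip) = 260.6 × cos(47°) = 178 m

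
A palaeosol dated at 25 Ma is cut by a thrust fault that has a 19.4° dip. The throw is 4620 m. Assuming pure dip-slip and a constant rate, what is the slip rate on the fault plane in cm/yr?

dip-slip = throw / sin(dip) = 4620 m / sin(19.4°) = 13910 m
rate = 13910 m / 25 Ma = 0.000556 m/yr = 0.0556 cm/yr

0.0556 cm/yr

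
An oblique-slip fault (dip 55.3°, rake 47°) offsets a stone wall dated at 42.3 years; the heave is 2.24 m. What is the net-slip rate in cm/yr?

12.7 cm/yr

dip-slip = heave / cos(dip) = 2.24 / cos(55.3°) = 3.935 m
net slip = dip-slip / sin(rake) = 3.935 / sin(47°) = 5.380 m
rate = 5.380 m / 42.3 years = 0.127 m/yr = 12.7 cm/yr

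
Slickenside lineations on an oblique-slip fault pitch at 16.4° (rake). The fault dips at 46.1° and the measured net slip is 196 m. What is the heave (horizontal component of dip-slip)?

dip-slip = net slip × sin(rake) = 196 m × sin(16.4°) = 55.34 m
heave = dip-slip × cos(dip) = 55.34 × cos(46.1°) = 38.4 m

38.4 m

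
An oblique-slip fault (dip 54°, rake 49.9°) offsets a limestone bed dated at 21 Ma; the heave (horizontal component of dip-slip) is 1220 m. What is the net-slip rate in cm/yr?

0.0129 cm/yr

dip-slip = heave / cos(dip) = 1220 / cos(54°) = 2076 m
net slip = dip-slip / sin(rake) = 2076 / sin(49.9°) = 2713 m
rate = 2713 m / 21 Ma = 0.000129 m/yr = 0.0129 cm/yr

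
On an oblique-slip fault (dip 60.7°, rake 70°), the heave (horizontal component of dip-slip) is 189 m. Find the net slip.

dip-slip = heave / cos(dip) = 189 / cos(60.7°) = 386.2 m
net slip = dip-slip / sin(rake) = 386.2 / sin(70°) = 411 m

411 m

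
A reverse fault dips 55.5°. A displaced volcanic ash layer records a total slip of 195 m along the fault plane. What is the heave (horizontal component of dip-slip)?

110 m

heave = dip-slip × cos(dip) = 195 m × cos(55.5°) = 110 m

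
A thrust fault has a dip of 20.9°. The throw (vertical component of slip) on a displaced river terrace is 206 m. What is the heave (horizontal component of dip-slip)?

heave = throw / tan(dip) = 206 / tan(20.9°) = 539 m

539 m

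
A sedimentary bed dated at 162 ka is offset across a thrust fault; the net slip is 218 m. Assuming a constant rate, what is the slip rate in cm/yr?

rate = 218 m / 162 ka = 0.00135 m/yr = 0.135 cm/yr

0.135 cm/yr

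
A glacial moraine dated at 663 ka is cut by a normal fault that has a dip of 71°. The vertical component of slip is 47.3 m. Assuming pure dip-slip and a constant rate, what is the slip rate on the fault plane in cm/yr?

dip-slip = throw / sin(dip) = 47.3 m / sin(71°) = 50.03 m
rate = 50.03 m / 663 ka = 0.0000755 m/yr = 0.00755 cm/yr

0.00755 cm/yr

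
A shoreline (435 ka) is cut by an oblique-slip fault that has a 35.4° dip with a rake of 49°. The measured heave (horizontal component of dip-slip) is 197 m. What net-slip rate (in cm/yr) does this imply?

0.0736 cm/yr

dip-slip = heave / cos(dip) = 197 / cos(35.4°) = 241.7 m
net slip = dip-slip / sin(rake) = 241.7 / sin(49°) = 320.2 m
rate = 320.2 m / 435 ka = 0.000736 m/yr = 0.0736 cm/yr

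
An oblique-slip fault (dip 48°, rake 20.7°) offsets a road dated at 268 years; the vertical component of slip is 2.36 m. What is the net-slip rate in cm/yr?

3.35 cm/yr

dip-slip = throw / sin(dip) = 2.36 / sin(48°) = 3.176 m
net slip = dip-slip / sin(rake) = 3.176 / sin(20.7°) = 8.984 m
rate = 8.984 m / 268 years = 0.0335 m/yr = 3.35 cm/yr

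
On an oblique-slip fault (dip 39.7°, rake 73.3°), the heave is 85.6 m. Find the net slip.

dip-slip = heave / cos(dip) = 85.6 / cos(39.7°) = 111.3 m
net slip = dip-slip / sin(rake) = 111.3 / sin(73.3°) = 116 m

116 m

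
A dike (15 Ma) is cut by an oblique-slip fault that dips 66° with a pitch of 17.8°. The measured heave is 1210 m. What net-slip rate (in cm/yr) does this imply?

0.0649 cm/yr

dip-slip = heave / cos(dip) = 1210 / cos(66°) = 2975 m
net slip = dip-slip / sin(rake) = 2975 / sin(17.8°) = 9732 m
rate = 9732 m / 15 Ma = 0.000649 m/yr = 0.0649 cm/yr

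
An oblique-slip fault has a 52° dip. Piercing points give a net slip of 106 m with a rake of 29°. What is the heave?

31.6 m

dip-slip = net slip × sin(rake) = 106 m × sin(29°) = 51.39 m
heave = dip-slip × cos(dip) = 51.39 × cos(52°) = 31.6 m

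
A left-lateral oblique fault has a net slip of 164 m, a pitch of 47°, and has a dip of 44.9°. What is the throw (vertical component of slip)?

dip-slip = net slip × sin(rake) = 164 m × sin(47°) = 119.9 m
throw = dip-slip × sin(dip) = 119.9 × sin(44.9°) = 84.7 m

84.7 m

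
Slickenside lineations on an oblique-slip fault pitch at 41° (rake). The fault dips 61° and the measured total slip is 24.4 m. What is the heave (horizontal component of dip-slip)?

dip-slip = net slip × sin(rake) = 24.4 m × sin(41°) = 16.01 m
heave = dip-slip × cos(dip) = 16.01 × cos(61°) = 7.76 m

7.76 m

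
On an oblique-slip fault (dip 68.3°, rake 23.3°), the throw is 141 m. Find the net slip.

384 m

dip-slip = throw / sin(dip) = 141 / sin(68.3°) = 151.8 m
net slip = dip-slip / sin(rake) = 151.8 / sin(23.3°) = 384 m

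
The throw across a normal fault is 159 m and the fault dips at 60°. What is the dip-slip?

184 m

dip-slip = throw / sin(dip) = 159 / sin(60°) = 184 m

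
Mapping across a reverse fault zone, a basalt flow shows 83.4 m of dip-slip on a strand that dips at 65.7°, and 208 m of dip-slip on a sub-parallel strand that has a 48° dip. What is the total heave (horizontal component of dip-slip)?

173 m

heave_A = 83.4 × cos(65.7°) = 34.32 m
heave_B = 208 × cos(48°) = 139.2 m
total = 34.32 + 139.2 = 173 m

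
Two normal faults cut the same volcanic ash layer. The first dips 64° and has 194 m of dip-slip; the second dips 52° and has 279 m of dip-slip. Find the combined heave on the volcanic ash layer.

257 m

heave_A = 194 × cos(64°) = 85.04 m
heave_B = 279 × cos(52°) = 171.8 m
total = 85.04 + 171.8 = 257 m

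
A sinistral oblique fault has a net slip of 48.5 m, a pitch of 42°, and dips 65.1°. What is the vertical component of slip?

29.4 m

dip-slip = net slip × sin(rake) = 48.5 m × sin(42°) = 32.45 m
throw = dip-slip × sin(dip) = 32.45 × sin(65.1°) = 29.4 m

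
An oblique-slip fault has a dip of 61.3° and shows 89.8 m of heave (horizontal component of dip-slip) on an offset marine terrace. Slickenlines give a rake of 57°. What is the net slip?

dip-slip = heave / cos(dip) = 89.8 / cos(61.3°) = 187 m
net slip = dip-slip / sin(rake) = 187 / sin(57°) = 223 m

223 m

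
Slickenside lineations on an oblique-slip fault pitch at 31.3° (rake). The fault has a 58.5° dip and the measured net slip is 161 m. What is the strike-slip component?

strike-slip = net slip × cos(rake) = 161 m × cos(31.3°) = 138 m

138 m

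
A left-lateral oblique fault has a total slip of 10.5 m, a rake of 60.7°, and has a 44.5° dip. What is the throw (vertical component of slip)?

6.42 m

dip-slip = net slip × sin(rake) = 10.5 m × sin(60.7°) = 9.157 m
throw = dip-slip × sin(dip) = 9.157 × sin(44.5°) = 6.42 m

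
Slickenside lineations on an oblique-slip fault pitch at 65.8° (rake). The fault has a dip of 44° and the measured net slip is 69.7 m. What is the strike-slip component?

28.6 m

strike-slip = net slip × cos(rake) = 69.7 m × cos(65.8°) = 28.6 m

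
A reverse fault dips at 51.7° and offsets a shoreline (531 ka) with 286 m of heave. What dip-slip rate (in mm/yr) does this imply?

0.869 mm/yr

dip-slip = heave / cos(dip) = 286 m / cos(51.7°) = 461.5 m
rate = 461.5 m / 531 ka = 0.000869 m/yr = 0.869 mm/yr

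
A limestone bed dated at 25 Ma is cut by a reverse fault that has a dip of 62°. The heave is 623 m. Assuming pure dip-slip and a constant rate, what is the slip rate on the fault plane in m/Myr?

53.1 m/Myr

dip-slip = heave / cos(dip) = 623 m / cos(62°) = 1327 m
rate = 1327 m / 25 Ma = 0.0000531 m/yr = 53.1 m/Myr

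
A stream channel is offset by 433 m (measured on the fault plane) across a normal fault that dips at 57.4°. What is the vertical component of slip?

throw = dip-slip × sin(dip) = 433 m × sin(57.4°) = 365 m

365 m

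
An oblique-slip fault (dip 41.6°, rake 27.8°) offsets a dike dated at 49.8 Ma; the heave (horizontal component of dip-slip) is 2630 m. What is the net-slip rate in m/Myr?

dip-slip = heave / cos(dip) = 2630 / cos(41.6°) = 3517 m
net slip = dip-slip / sin(rake) = 3517 / sin(27.8°) = 7541 m
rate = 7541 m / 49.8 Ma = 0.000151 m/yr = 151 m/Myr

151 m/Myr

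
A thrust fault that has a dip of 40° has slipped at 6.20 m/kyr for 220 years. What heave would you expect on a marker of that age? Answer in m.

dip-slip = rate × time = 6.20 m/kyr × 220 years = 1.364 m
heave = dip-slip × cos(dip) = 1.364 × cos(40°) = 1.04 m

1.04 m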